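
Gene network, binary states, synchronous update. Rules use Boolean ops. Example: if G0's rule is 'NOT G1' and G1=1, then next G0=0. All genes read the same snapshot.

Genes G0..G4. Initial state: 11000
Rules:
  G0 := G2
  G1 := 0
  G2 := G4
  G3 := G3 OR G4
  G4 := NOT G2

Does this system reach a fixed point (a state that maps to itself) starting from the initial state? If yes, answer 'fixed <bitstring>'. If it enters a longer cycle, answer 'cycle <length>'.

Step 0: 11000
Step 1: G0=G2=0 G1=0(const) G2=G4=0 G3=G3|G4=0|0=0 G4=NOT G2=NOT 0=1 -> 00001
Step 2: G0=G2=0 G1=0(const) G2=G4=1 G3=G3|G4=0|1=1 G4=NOT G2=NOT 0=1 -> 00111
Step 3: G0=G2=1 G1=0(const) G2=G4=1 G3=G3|G4=1|1=1 G4=NOT G2=NOT 1=0 -> 10110
Step 4: G0=G2=1 G1=0(const) G2=G4=0 G3=G3|G4=1|0=1 G4=NOT G2=NOT 1=0 -> 10010
Step 5: G0=G2=0 G1=0(const) G2=G4=0 G3=G3|G4=1|0=1 G4=NOT G2=NOT 0=1 -> 00011
Step 6: G0=G2=0 G1=0(const) G2=G4=1 G3=G3|G4=1|1=1 G4=NOT G2=NOT 0=1 -> 00111
Cycle of length 4 starting at step 2 -> no fixed point

Answer: cycle 4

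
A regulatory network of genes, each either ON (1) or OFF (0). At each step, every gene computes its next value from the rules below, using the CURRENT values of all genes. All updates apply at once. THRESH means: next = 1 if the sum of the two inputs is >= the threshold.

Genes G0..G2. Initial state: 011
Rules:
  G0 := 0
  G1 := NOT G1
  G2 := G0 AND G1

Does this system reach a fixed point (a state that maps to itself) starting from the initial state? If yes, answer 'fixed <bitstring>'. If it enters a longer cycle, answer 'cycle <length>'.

Step 0: 011
Step 1: G0=0(const) G1=NOT G1=NOT 1=0 G2=G0&G1=0&1=0 -> 000
Step 2: G0=0(const) G1=NOT G1=NOT 0=1 G2=G0&G1=0&0=0 -> 010
Step 3: G0=0(const) G1=NOT G1=NOT 1=0 G2=G0&G1=0&1=0 -> 000
Cycle of length 2 starting at step 1 -> no fixed point

Answer: cycle 2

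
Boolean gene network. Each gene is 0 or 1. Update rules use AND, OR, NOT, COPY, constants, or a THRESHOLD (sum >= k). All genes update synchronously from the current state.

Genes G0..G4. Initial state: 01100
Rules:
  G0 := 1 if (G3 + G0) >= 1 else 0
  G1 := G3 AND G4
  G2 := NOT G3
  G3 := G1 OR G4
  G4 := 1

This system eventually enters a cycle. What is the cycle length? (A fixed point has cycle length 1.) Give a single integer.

Answer: 1

Derivation:
Step 0: 01100
Step 1: G0=(0+0>=1)=0 G1=G3&G4=0&0=0 G2=NOT G3=NOT 0=1 G3=G1|G4=1|0=1 G4=1(const) -> 00111
Step 2: G0=(1+0>=1)=1 G1=G3&G4=1&1=1 G2=NOT G3=NOT 1=0 G3=G1|G4=0|1=1 G4=1(const) -> 11011
Step 3: G0=(1+1>=1)=1 G1=G3&G4=1&1=1 G2=NOT G3=NOT 1=0 G3=G1|G4=1|1=1 G4=1(const) -> 11011
State from step 3 equals state from step 2 -> cycle length 1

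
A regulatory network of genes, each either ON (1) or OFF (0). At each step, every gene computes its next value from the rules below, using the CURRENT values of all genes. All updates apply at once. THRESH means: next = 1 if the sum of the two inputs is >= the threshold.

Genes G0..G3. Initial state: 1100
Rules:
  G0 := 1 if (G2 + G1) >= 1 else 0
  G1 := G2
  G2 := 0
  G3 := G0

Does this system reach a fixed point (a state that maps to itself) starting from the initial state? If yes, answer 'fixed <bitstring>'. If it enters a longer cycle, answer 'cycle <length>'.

Step 0: 1100
Step 1: G0=(0+1>=1)=1 G1=G2=0 G2=0(const) G3=G0=1 -> 1001
Step 2: G0=(0+0>=1)=0 G1=G2=0 G2=0(const) G3=G0=1 -> 0001
Step 3: G0=(0+0>=1)=0 G1=G2=0 G2=0(const) G3=G0=0 -> 0000
Step 4: G0=(0+0>=1)=0 G1=G2=0 G2=0(const) G3=G0=0 -> 0000
Fixed point reached at step 3: 0000

Answer: fixed 0000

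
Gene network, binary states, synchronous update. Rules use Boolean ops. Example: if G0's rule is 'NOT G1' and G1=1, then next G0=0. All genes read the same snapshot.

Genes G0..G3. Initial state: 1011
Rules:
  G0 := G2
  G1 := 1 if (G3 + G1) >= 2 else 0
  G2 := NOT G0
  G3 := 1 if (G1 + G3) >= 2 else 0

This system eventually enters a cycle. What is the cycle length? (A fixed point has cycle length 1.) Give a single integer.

Answer: 4

Derivation:
Step 0: 1011
Step 1: G0=G2=1 G1=(1+0>=2)=0 G2=NOT G0=NOT 1=0 G3=(0+1>=2)=0 -> 1000
Step 2: G0=G2=0 G1=(0+0>=2)=0 G2=NOT G0=NOT 1=0 G3=(0+0>=2)=0 -> 0000
Step 3: G0=G2=0 G1=(0+0>=2)=0 G2=NOT G0=NOT 0=1 G3=(0+0>=2)=0 -> 0010
Step 4: G0=G2=1 G1=(0+0>=2)=0 G2=NOT G0=NOT 0=1 G3=(0+0>=2)=0 -> 1010
Step 5: G0=G2=1 G1=(0+0>=2)=0 G2=NOT G0=NOT 1=0 G3=(0+0>=2)=0 -> 1000
State from step 5 equals state from step 1 -> cycle length 4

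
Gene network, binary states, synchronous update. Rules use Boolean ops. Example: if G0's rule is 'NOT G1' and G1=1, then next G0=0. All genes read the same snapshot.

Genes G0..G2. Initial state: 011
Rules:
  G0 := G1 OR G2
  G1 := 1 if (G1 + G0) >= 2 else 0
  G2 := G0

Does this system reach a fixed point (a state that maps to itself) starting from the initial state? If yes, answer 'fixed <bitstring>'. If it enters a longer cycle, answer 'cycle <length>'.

Step 0: 011
Step 1: G0=G1|G2=1|1=1 G1=(1+0>=2)=0 G2=G0=0 -> 100
Step 2: G0=G1|G2=0|0=0 G1=(0+1>=2)=0 G2=G0=1 -> 001
Step 3: G0=G1|G2=0|1=1 G1=(0+0>=2)=0 G2=G0=0 -> 100
Cycle of length 2 starting at step 1 -> no fixed point

Answer: cycle 2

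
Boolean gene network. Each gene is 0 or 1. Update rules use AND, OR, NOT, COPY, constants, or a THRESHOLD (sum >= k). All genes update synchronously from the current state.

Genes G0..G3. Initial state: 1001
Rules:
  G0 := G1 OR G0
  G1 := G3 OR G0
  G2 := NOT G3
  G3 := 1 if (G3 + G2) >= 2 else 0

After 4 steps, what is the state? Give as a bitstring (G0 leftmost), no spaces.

Step 1: G0=G1|G0=0|1=1 G1=G3|G0=1|1=1 G2=NOT G3=NOT 1=0 G3=(1+0>=2)=0 -> 1100
Step 2: G0=G1|G0=1|1=1 G1=G3|G0=0|1=1 G2=NOT G3=NOT 0=1 G3=(0+0>=2)=0 -> 1110
Step 3: G0=G1|G0=1|1=1 G1=G3|G0=0|1=1 G2=NOT G3=NOT 0=1 G3=(0+1>=2)=0 -> 1110
Step 4: G0=G1|G0=1|1=1 G1=G3|G0=0|1=1 G2=NOT G3=NOT 0=1 G3=(0+1>=2)=0 -> 1110

1110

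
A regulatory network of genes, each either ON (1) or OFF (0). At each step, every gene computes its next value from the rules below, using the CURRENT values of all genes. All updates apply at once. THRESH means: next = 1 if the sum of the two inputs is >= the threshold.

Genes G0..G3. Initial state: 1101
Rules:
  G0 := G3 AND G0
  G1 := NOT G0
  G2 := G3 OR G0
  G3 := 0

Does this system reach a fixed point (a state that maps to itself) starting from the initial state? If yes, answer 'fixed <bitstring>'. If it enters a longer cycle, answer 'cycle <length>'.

Answer: fixed 0100

Derivation:
Step 0: 1101
Step 1: G0=G3&G0=1&1=1 G1=NOT G0=NOT 1=0 G2=G3|G0=1|1=1 G3=0(const) -> 1010
Step 2: G0=G3&G0=0&1=0 G1=NOT G0=NOT 1=0 G2=G3|G0=0|1=1 G3=0(const) -> 0010
Step 3: G0=G3&G0=0&0=0 G1=NOT G0=NOT 0=1 G2=G3|G0=0|0=0 G3=0(const) -> 0100
Step 4: G0=G3&G0=0&0=0 G1=NOT G0=NOT 0=1 G2=G3|G0=0|0=0 G3=0(const) -> 0100
Fixed point reached at step 3: 0100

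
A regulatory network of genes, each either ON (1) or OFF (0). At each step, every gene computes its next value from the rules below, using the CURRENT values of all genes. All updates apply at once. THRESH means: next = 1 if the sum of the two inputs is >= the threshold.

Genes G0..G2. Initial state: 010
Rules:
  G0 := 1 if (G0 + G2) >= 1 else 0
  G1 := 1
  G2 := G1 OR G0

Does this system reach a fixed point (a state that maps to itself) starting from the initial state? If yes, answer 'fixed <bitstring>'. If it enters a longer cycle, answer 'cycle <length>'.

Answer: fixed 111

Derivation:
Step 0: 010
Step 1: G0=(0+0>=1)=0 G1=1(const) G2=G1|G0=1|0=1 -> 011
Step 2: G0=(0+1>=1)=1 G1=1(const) G2=G1|G0=1|0=1 -> 111
Step 3: G0=(1+1>=1)=1 G1=1(const) G2=G1|G0=1|1=1 -> 111
Fixed point reached at step 2: 111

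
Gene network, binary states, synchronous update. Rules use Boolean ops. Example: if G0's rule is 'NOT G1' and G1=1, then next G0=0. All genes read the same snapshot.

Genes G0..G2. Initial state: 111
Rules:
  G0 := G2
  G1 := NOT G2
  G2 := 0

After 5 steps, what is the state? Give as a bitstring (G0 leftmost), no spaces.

Step 1: G0=G2=1 G1=NOT G2=NOT 1=0 G2=0(const) -> 100
Step 2: G0=G2=0 G1=NOT G2=NOT 0=1 G2=0(const) -> 010
Step 3: G0=G2=0 G1=NOT G2=NOT 0=1 G2=0(const) -> 010
Step 4: G0=G2=0 G1=NOT G2=NOT 0=1 G2=0(const) -> 010
Step 5: G0=G2=0 G1=NOT G2=NOT 0=1 G2=0(const) -> 010

010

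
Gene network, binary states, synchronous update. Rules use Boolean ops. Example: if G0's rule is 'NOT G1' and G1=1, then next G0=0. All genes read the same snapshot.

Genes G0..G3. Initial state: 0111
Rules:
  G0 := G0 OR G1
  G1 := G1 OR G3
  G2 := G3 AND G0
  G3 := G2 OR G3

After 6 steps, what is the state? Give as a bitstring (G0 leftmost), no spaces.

Step 1: G0=G0|G1=0|1=1 G1=G1|G3=1|1=1 G2=G3&G0=1&0=0 G3=G2|G3=1|1=1 -> 1101
Step 2: G0=G0|G1=1|1=1 G1=G1|G3=1|1=1 G2=G3&G0=1&1=1 G3=G2|G3=0|1=1 -> 1111
Step 3: G0=G0|G1=1|1=1 G1=G1|G3=1|1=1 G2=G3&G0=1&1=1 G3=G2|G3=1|1=1 -> 1111
Step 4: G0=G0|G1=1|1=1 G1=G1|G3=1|1=1 G2=G3&G0=1&1=1 G3=G2|G3=1|1=1 -> 1111
Step 5: G0=G0|G1=1|1=1 G1=G1|G3=1|1=1 G2=G3&G0=1&1=1 G3=G2|G3=1|1=1 -> 1111
Step 6: G0=G0|G1=1|1=1 G1=G1|G3=1|1=1 G2=G3&G0=1&1=1 G3=G2|G3=1|1=1 -> 1111

1111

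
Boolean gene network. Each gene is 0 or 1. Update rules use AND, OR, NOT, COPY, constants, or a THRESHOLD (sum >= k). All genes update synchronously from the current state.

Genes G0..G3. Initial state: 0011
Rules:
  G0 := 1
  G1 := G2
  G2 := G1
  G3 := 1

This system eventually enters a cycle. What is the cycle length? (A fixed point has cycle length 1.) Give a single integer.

Step 0: 0011
Step 1: G0=1(const) G1=G2=1 G2=G1=0 G3=1(const) -> 1101
Step 2: G0=1(const) G1=G2=0 G2=G1=1 G3=1(const) -> 1011
Step 3: G0=1(const) G1=G2=1 G2=G1=0 G3=1(const) -> 1101
State from step 3 equals state from step 1 -> cycle length 2

Answer: 2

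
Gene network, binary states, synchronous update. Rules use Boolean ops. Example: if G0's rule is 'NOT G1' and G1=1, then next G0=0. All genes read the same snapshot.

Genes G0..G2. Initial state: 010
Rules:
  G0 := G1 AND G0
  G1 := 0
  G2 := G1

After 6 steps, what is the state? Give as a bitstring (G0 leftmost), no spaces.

Step 1: G0=G1&G0=1&0=0 G1=0(const) G2=G1=1 -> 001
Step 2: G0=G1&G0=0&0=0 G1=0(const) G2=G1=0 -> 000
Step 3: G0=G1&G0=0&0=0 G1=0(const) G2=G1=0 -> 000
Step 4: G0=G1&G0=0&0=0 G1=0(const) G2=G1=0 -> 000
Step 5: G0=G1&G0=0&0=0 G1=0(const) G2=G1=0 -> 000
Step 6: G0=G1&G0=0&0=0 G1=0(const) G2=G1=0 -> 000

000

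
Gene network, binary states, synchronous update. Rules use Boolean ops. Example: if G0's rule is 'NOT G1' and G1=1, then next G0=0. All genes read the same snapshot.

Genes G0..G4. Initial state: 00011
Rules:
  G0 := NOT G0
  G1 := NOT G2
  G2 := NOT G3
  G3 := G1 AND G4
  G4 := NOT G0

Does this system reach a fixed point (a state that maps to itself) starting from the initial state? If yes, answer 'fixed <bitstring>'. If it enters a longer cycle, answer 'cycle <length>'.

Answer: cycle 2

Derivation:
Step 0: 00011
Step 1: G0=NOT G0=NOT 0=1 G1=NOT G2=NOT 0=1 G2=NOT G3=NOT 1=0 G3=G1&G4=0&1=0 G4=NOT G0=NOT 0=1 -> 11001
Step 2: G0=NOT G0=NOT 1=0 G1=NOT G2=NOT 0=1 G2=NOT G3=NOT 0=1 G3=G1&G4=1&1=1 G4=NOT G0=NOT 1=0 -> 01110
Step 3: G0=NOT G0=NOT 0=1 G1=NOT G2=NOT 1=0 G2=NOT G3=NOT 1=0 G3=G1&G4=1&0=0 G4=NOT G0=NOT 0=1 -> 10001
Step 4: G0=NOT G0=NOT 1=0 G1=NOT G2=NOT 0=1 G2=NOT G3=NOT 0=1 G3=G1&G4=0&1=0 G4=NOT G0=NOT 1=0 -> 01100
Step 5: G0=NOT G0=NOT 0=1 G1=NOT G2=NOT 1=0 G2=NOT G3=NOT 0=1 G3=G1&G4=1&0=0 G4=NOT G0=NOT 0=1 -> 10101
Step 6: G0=NOT G0=NOT 1=0 G1=NOT G2=NOT 1=0 G2=NOT G3=NOT 0=1 G3=G1&G4=0&1=0 G4=NOT G0=NOT 1=0 -> 00100
Step 7: G0=NOT G0=NOT 0=1 G1=NOT G2=NOT 1=0 G2=NOT G3=NOT 0=1 G3=G1&G4=0&0=0 G4=NOT G0=NOT 0=1 -> 10101
Cycle of length 2 starting at step 5 -> no fixed point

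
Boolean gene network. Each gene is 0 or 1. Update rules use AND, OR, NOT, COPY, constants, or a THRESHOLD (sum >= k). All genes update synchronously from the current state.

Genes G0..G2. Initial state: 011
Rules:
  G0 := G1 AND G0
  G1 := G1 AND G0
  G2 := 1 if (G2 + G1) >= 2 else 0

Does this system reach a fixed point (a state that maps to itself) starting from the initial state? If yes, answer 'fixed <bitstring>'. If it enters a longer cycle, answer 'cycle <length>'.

Step 0: 011
Step 1: G0=G1&G0=1&0=0 G1=G1&G0=1&0=0 G2=(1+1>=2)=1 -> 001
Step 2: G0=G1&G0=0&0=0 G1=G1&G0=0&0=0 G2=(1+0>=2)=0 -> 000
Step 3: G0=G1&G0=0&0=0 G1=G1&G0=0&0=0 G2=(0+0>=2)=0 -> 000
Fixed point reached at step 2: 000

Answer: fixed 000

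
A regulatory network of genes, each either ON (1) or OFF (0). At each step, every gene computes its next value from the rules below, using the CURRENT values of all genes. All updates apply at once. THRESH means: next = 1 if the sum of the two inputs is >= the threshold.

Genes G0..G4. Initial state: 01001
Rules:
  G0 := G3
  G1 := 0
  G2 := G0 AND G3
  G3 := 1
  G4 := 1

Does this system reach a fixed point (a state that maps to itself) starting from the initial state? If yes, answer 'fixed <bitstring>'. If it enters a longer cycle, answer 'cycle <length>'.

Answer: fixed 10111

Derivation:
Step 0: 01001
Step 1: G0=G3=0 G1=0(const) G2=G0&G3=0&0=0 G3=1(const) G4=1(const) -> 00011
Step 2: G0=G3=1 G1=0(const) G2=G0&G3=0&1=0 G3=1(const) G4=1(const) -> 10011
Step 3: G0=G3=1 G1=0(const) G2=G0&G3=1&1=1 G3=1(const) G4=1(const) -> 10111
Step 4: G0=G3=1 G1=0(const) G2=G0&G3=1&1=1 G3=1(const) G4=1(const) -> 10111
Fixed point reached at step 3: 10111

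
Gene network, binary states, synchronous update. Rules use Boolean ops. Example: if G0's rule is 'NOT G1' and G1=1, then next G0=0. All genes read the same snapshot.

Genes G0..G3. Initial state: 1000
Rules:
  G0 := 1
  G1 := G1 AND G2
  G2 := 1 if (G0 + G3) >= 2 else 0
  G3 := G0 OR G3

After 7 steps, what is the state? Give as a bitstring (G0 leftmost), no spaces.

Step 1: G0=1(const) G1=G1&G2=0&0=0 G2=(1+0>=2)=0 G3=G0|G3=1|0=1 -> 1001
Step 2: G0=1(const) G1=G1&G2=0&0=0 G2=(1+1>=2)=1 G3=G0|G3=1|1=1 -> 1011
Step 3: G0=1(const) G1=G1&G2=0&1=0 G2=(1+1>=2)=1 G3=G0|G3=1|1=1 -> 1011
Step 4: G0=1(const) G1=G1&G2=0&1=0 G2=(1+1>=2)=1 G3=G0|G3=1|1=1 -> 1011
Step 5: G0=1(const) G1=G1&G2=0&1=0 G2=(1+1>=2)=1 G3=G0|G3=1|1=1 -> 1011
Step 6: G0=1(const) G1=G1&G2=0&1=0 G2=(1+1>=2)=1 G3=G0|G3=1|1=1 -> 1011
Step 7: G0=1(const) G1=G1&G2=0&1=0 G2=(1+1>=2)=1 G3=G0|G3=1|1=1 -> 1011

1011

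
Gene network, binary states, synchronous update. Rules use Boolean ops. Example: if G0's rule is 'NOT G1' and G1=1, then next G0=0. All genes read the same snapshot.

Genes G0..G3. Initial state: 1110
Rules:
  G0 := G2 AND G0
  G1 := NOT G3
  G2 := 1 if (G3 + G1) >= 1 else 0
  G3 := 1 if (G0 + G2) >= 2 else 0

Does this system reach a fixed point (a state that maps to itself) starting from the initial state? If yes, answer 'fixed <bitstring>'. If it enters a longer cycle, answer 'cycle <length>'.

Answer: fixed 1011

Derivation:
Step 0: 1110
Step 1: G0=G2&G0=1&1=1 G1=NOT G3=NOT 0=1 G2=(0+1>=1)=1 G3=(1+1>=2)=1 -> 1111
Step 2: G0=G2&G0=1&1=1 G1=NOT G3=NOT 1=0 G2=(1+1>=1)=1 G3=(1+1>=2)=1 -> 1011
Step 3: G0=G2&G0=1&1=1 G1=NOT G3=NOT 1=0 G2=(1+0>=1)=1 G3=(1+1>=2)=1 -> 1011
Fixed point reached at step 2: 1011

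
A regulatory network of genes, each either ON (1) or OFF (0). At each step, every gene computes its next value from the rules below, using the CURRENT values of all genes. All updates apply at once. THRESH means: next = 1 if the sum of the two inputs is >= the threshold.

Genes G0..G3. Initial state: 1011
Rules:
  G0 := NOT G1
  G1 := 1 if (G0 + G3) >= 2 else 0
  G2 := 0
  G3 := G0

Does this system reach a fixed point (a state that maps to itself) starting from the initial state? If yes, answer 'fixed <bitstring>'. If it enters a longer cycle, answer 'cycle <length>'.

Answer: cycle 5

Derivation:
Step 0: 1011
Step 1: G0=NOT G1=NOT 0=1 G1=(1+1>=2)=1 G2=0(const) G3=G0=1 -> 1101
Step 2: G0=NOT G1=NOT 1=0 G1=(1+1>=2)=1 G2=0(const) G3=G0=1 -> 0101
Step 3: G0=NOT G1=NOT 1=0 G1=(0+1>=2)=0 G2=0(const) G3=G0=0 -> 0000
Step 4: G0=NOT G1=NOT 0=1 G1=(0+0>=2)=0 G2=0(const) G3=G0=0 -> 1000
Step 5: G0=NOT G1=NOT 0=1 G1=(1+0>=2)=0 G2=0(const) G3=G0=1 -> 1001
Step 6: G0=NOT G1=NOT 0=1 G1=(1+1>=2)=1 G2=0(const) G3=G0=1 -> 1101
Cycle of length 5 starting at step 1 -> no fixed point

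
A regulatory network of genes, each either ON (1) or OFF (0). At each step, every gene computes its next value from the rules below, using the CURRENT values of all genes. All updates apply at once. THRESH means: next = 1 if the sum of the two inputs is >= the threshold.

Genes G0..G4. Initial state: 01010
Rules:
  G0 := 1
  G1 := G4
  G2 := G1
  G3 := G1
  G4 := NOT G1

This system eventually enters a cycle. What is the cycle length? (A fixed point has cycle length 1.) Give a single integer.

Answer: 4

Derivation:
Step 0: 01010
Step 1: G0=1(const) G1=G4=0 G2=G1=1 G3=G1=1 G4=NOT G1=NOT 1=0 -> 10110
Step 2: G0=1(const) G1=G4=0 G2=G1=0 G3=G1=0 G4=NOT G1=NOT 0=1 -> 10001
Step 3: G0=1(const) G1=G4=1 G2=G1=0 G3=G1=0 G4=NOT G1=NOT 0=1 -> 11001
Step 4: G0=1(const) G1=G4=1 G2=G1=1 G3=G1=1 G4=NOT G1=NOT 1=0 -> 11110
Step 5: G0=1(const) G1=G4=0 G2=G1=1 G3=G1=1 G4=NOT G1=NOT 1=0 -> 10110
State from step 5 equals state from step 1 -> cycle length 4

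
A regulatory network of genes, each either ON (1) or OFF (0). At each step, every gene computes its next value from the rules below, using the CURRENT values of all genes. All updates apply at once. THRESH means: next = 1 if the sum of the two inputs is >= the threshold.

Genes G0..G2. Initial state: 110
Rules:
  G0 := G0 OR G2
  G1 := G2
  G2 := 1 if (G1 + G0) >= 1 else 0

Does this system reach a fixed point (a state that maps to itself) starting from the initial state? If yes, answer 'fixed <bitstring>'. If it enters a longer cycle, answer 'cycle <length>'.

Answer: fixed 111

Derivation:
Step 0: 110
Step 1: G0=G0|G2=1|0=1 G1=G2=0 G2=(1+1>=1)=1 -> 101
Step 2: G0=G0|G2=1|1=1 G1=G2=1 G2=(0+1>=1)=1 -> 111
Step 3: G0=G0|G2=1|1=1 G1=G2=1 G2=(1+1>=1)=1 -> 111
Fixed point reached at step 2: 111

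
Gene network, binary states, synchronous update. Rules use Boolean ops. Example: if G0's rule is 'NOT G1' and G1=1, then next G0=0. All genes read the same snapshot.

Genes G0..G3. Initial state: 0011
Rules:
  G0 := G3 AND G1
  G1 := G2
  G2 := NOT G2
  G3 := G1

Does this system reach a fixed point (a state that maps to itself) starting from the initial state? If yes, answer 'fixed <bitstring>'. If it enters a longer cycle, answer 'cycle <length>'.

Answer: cycle 2

Derivation:
Step 0: 0011
Step 1: G0=G3&G1=1&0=0 G1=G2=1 G2=NOT G2=NOT 1=0 G3=G1=0 -> 0100
Step 2: G0=G3&G1=0&1=0 G1=G2=0 G2=NOT G2=NOT 0=1 G3=G1=1 -> 0011
Cycle of length 2 starting at step 0 -> no fixed point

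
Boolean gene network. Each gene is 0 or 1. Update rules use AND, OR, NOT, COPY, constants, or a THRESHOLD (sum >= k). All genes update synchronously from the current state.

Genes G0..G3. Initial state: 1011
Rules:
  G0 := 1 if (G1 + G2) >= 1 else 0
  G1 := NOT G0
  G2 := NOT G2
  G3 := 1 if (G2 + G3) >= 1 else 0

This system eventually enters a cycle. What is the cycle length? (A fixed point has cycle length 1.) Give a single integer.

Answer: 4

Derivation:
Step 0: 1011
Step 1: G0=(0+1>=1)=1 G1=NOT G0=NOT 1=0 G2=NOT G2=NOT 1=0 G3=(1+1>=1)=1 -> 1001
Step 2: G0=(0+0>=1)=0 G1=NOT G0=NOT 1=0 G2=NOT G2=NOT 0=1 G3=(0+1>=1)=1 -> 0011
Step 3: G0=(0+1>=1)=1 G1=NOT G0=NOT 0=1 G2=NOT G2=NOT 1=0 G3=(1+1>=1)=1 -> 1101
Step 4: G0=(1+0>=1)=1 G1=NOT G0=NOT 1=0 G2=NOT G2=NOT 0=1 G3=(0+1>=1)=1 -> 1011
State from step 4 equals state from step 0 -> cycle length 4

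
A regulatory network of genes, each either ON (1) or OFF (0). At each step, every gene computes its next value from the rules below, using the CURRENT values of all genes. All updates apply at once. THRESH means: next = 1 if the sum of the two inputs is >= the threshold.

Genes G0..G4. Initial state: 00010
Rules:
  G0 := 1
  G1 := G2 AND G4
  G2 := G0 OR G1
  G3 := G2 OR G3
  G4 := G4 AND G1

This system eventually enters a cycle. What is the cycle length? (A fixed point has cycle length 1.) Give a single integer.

Answer: 1

Derivation:
Step 0: 00010
Step 1: G0=1(const) G1=G2&G4=0&0=0 G2=G0|G1=0|0=0 G3=G2|G3=0|1=1 G4=G4&G1=0&0=0 -> 10010
Step 2: G0=1(const) G1=G2&G4=0&0=0 G2=G0|G1=1|0=1 G3=G2|G3=0|1=1 G4=G4&G1=0&0=0 -> 10110
Step 3: G0=1(const) G1=G2&G4=1&0=0 G2=G0|G1=1|0=1 G3=G2|G3=1|1=1 G4=G4&G1=0&0=0 -> 10110
State from step 3 equals state from step 2 -> cycle length 1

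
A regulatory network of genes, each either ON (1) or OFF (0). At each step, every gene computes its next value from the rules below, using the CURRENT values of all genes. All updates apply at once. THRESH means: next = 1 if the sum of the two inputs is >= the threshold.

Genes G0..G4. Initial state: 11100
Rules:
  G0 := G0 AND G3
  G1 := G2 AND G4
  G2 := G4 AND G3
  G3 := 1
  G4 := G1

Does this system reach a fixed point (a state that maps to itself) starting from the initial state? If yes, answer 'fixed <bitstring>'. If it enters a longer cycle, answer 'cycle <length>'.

Step 0: 11100
Step 1: G0=G0&G3=1&0=0 G1=G2&G4=1&0=0 G2=G4&G3=0&0=0 G3=1(const) G4=G1=1 -> 00011
Step 2: G0=G0&G3=0&1=0 G1=G2&G4=0&1=0 G2=G4&G3=1&1=1 G3=1(const) G4=G1=0 -> 00110
Step 3: G0=G0&G3=0&1=0 G1=G2&G4=1&0=0 G2=G4&G3=0&1=0 G3=1(const) G4=G1=0 -> 00010
Step 4: G0=G0&G3=0&1=0 G1=G2&G4=0&0=0 G2=G4&G3=0&1=0 G3=1(const) G4=G1=0 -> 00010
Fixed point reached at step 3: 00010

Answer: fixed 00010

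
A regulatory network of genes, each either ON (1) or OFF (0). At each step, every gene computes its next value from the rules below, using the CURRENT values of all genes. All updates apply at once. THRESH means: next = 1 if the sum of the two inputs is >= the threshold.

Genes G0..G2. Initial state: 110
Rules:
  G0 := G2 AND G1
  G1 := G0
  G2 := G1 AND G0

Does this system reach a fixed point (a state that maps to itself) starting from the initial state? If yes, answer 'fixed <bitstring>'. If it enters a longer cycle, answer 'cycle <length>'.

Answer: fixed 000

Derivation:
Step 0: 110
Step 1: G0=G2&G1=0&1=0 G1=G0=1 G2=G1&G0=1&1=1 -> 011
Step 2: G0=G2&G1=1&1=1 G1=G0=0 G2=G1&G0=1&0=0 -> 100
Step 3: G0=G2&G1=0&0=0 G1=G0=1 G2=G1&G0=0&1=0 -> 010
Step 4: G0=G2&G1=0&1=0 G1=G0=0 G2=G1&G0=1&0=0 -> 000
Step 5: G0=G2&G1=0&0=0 G1=G0=0 G2=G1&G0=0&0=0 -> 000
Fixed point reached at step 4: 000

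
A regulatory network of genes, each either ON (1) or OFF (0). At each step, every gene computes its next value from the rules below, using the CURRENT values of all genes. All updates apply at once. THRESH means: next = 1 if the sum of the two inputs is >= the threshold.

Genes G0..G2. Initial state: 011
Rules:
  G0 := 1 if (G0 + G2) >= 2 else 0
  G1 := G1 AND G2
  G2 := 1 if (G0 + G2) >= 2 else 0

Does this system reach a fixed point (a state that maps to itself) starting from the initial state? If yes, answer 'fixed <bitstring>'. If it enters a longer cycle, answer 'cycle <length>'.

Step 0: 011
Step 1: G0=(0+1>=2)=0 G1=G1&G2=1&1=1 G2=(0+1>=2)=0 -> 010
Step 2: G0=(0+0>=2)=0 G1=G1&G2=1&0=0 G2=(0+0>=2)=0 -> 000
Step 3: G0=(0+0>=2)=0 G1=G1&G2=0&0=0 G2=(0+0>=2)=0 -> 000
Fixed point reached at step 2: 000

Answer: fixed 000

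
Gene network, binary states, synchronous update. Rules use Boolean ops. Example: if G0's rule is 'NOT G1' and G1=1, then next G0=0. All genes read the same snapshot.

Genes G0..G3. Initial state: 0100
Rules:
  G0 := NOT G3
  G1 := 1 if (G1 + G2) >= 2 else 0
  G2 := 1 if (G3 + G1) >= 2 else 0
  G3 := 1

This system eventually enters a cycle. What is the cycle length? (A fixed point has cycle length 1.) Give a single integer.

Step 0: 0100
Step 1: G0=NOT G3=NOT 0=1 G1=(1+0>=2)=0 G2=(0+1>=2)=0 G3=1(const) -> 1001
Step 2: G0=NOT G3=NOT 1=0 G1=(0+0>=2)=0 G2=(1+0>=2)=0 G3=1(const) -> 0001
Step 3: G0=NOT G3=NOT 1=0 G1=(0+0>=2)=0 G2=(1+0>=2)=0 G3=1(const) -> 0001
State from step 3 equals state from step 2 -> cycle length 1

Answer: 1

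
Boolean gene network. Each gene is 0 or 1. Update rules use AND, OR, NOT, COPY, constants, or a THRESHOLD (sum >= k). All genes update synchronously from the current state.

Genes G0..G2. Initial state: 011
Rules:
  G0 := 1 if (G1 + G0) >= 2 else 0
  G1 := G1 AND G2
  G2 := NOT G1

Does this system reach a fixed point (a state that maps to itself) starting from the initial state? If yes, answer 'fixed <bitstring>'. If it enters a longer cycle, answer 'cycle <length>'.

Step 0: 011
Step 1: G0=(1+0>=2)=0 G1=G1&G2=1&1=1 G2=NOT G1=NOT 1=0 -> 010
Step 2: G0=(1+0>=2)=0 G1=G1&G2=1&0=0 G2=NOT G1=NOT 1=0 -> 000
Step 3: G0=(0+0>=2)=0 G1=G1&G2=0&0=0 G2=NOT G1=NOT 0=1 -> 001
Step 4: G0=(0+0>=2)=0 G1=G1&G2=0&1=0 G2=NOT G1=NOT 0=1 -> 001
Fixed point reached at step 3: 001

Answer: fixed 001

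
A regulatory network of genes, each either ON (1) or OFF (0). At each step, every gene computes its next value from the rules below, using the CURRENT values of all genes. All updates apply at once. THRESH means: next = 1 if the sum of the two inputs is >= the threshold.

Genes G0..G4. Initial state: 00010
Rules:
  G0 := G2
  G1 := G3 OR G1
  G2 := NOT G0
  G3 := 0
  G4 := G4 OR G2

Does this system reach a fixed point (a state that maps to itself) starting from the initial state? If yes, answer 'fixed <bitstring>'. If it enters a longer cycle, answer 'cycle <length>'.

Answer: cycle 4

Derivation:
Step 0: 00010
Step 1: G0=G2=0 G1=G3|G1=1|0=1 G2=NOT G0=NOT 0=1 G3=0(const) G4=G4|G2=0|0=0 -> 01100
Step 2: G0=G2=1 G1=G3|G1=0|1=1 G2=NOT G0=NOT 0=1 G3=0(const) G4=G4|G2=0|1=1 -> 11101
Step 3: G0=G2=1 G1=G3|G1=0|1=1 G2=NOT G0=NOT 1=0 G3=0(const) G4=G4|G2=1|1=1 -> 11001
Step 4: G0=G2=0 G1=G3|G1=0|1=1 G2=NOT G0=NOT 1=0 G3=0(const) G4=G4|G2=1|0=1 -> 01001
Step 5: G0=G2=0 G1=G3|G1=0|1=1 G2=NOT G0=NOT 0=1 G3=0(const) G4=G4|G2=1|0=1 -> 01101
Step 6: G0=G2=1 G1=G3|G1=0|1=1 G2=NOT G0=NOT 0=1 G3=0(const) G4=G4|G2=1|1=1 -> 11101
Cycle of length 4 starting at step 2 -> no fixed point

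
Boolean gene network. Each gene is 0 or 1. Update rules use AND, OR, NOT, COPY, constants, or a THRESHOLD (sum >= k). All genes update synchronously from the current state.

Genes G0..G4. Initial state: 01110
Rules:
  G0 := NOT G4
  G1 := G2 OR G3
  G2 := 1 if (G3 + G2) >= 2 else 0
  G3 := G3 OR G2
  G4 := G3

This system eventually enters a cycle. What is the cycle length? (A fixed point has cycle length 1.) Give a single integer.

Step 0: 01110
Step 1: G0=NOT G4=NOT 0=1 G1=G2|G3=1|1=1 G2=(1+1>=2)=1 G3=G3|G2=1|1=1 G4=G3=1 -> 11111
Step 2: G0=NOT G4=NOT 1=0 G1=G2|G3=1|1=1 G2=(1+1>=2)=1 G3=G3|G2=1|1=1 G4=G3=1 -> 01111
Step 3: G0=NOT G4=NOT 1=0 G1=G2|G3=1|1=1 G2=(1+1>=2)=1 G3=G3|G2=1|1=1 G4=G3=1 -> 01111
State from step 3 equals state from step 2 -> cycle length 1

Answer: 1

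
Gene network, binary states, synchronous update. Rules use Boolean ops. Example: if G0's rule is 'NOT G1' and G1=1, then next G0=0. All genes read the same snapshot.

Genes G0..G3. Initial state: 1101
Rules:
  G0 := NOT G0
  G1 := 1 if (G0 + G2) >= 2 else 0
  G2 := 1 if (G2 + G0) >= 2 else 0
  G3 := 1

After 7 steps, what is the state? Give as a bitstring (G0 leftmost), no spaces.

Step 1: G0=NOT G0=NOT 1=0 G1=(1+0>=2)=0 G2=(0+1>=2)=0 G3=1(const) -> 0001
Step 2: G0=NOT G0=NOT 0=1 G1=(0+0>=2)=0 G2=(0+0>=2)=0 G3=1(const) -> 1001
Step 3: G0=NOT G0=NOT 1=0 G1=(1+0>=2)=0 G2=(0+1>=2)=0 G3=1(const) -> 0001
Step 4: G0=NOT G0=NOT 0=1 G1=(0+0>=2)=0 G2=(0+0>=2)=0 G3=1(const) -> 1001
Step 5: G0=NOT G0=NOT 1=0 G1=(1+0>=2)=0 G2=(0+1>=2)=0 G3=1(const) -> 0001
Step 6: G0=NOT G0=NOT 0=1 G1=(0+0>=2)=0 G2=(0+0>=2)=0 G3=1(const) -> 1001
Step 7: G0=NOT G0=NOT 1=0 G1=(1+0>=2)=0 G2=(0+1>=2)=0 G3=1(const) -> 0001

0001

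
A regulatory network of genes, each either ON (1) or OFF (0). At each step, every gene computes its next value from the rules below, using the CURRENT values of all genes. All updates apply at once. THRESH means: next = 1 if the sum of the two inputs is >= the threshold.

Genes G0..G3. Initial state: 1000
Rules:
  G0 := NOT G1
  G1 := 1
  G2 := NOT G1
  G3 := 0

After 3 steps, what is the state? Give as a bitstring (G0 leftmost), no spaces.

Step 1: G0=NOT G1=NOT 0=1 G1=1(const) G2=NOT G1=NOT 0=1 G3=0(const) -> 1110
Step 2: G0=NOT G1=NOT 1=0 G1=1(const) G2=NOT G1=NOT 1=0 G3=0(const) -> 0100
Step 3: G0=NOT G1=NOT 1=0 G1=1(const) G2=NOT G1=NOT 1=0 G3=0(const) -> 0100

0100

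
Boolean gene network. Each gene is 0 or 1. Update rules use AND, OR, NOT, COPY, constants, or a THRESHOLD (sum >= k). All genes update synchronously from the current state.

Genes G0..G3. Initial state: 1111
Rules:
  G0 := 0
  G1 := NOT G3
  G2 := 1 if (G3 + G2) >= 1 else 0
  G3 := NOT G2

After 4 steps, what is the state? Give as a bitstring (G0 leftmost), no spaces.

Step 1: G0=0(const) G1=NOT G3=NOT 1=0 G2=(1+1>=1)=1 G3=NOT G2=NOT 1=0 -> 0010
Step 2: G0=0(const) G1=NOT G3=NOT 0=1 G2=(0+1>=1)=1 G3=NOT G2=NOT 1=0 -> 0110
Step 3: G0=0(const) G1=NOT G3=NOT 0=1 G2=(0+1>=1)=1 G3=NOT G2=NOT 1=0 -> 0110
Step 4: G0=0(const) G1=NOT G3=NOT 0=1 G2=(0+1>=1)=1 G3=NOT G2=NOT 1=0 -> 0110

0110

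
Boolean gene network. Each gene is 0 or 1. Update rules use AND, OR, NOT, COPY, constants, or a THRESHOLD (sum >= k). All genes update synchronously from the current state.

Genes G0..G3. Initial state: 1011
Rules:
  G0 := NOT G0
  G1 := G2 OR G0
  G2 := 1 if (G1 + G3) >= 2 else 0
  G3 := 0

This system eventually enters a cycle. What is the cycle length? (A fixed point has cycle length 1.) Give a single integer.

Step 0: 1011
Step 1: G0=NOT G0=NOT 1=0 G1=G2|G0=1|1=1 G2=(0+1>=2)=0 G3=0(const) -> 0100
Step 2: G0=NOT G0=NOT 0=1 G1=G2|G0=0|0=0 G2=(1+0>=2)=0 G3=0(const) -> 1000
Step 3: G0=NOT G0=NOT 1=0 G1=G2|G0=0|1=1 G2=(0+0>=2)=0 G3=0(const) -> 0100
State from step 3 equals state from step 1 -> cycle length 2

Answer: 2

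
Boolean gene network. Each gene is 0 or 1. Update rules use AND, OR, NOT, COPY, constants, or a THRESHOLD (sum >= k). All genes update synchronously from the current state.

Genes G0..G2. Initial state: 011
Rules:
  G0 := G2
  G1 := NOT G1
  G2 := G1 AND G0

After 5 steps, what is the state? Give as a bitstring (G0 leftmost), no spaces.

Step 1: G0=G2=1 G1=NOT G1=NOT 1=0 G2=G1&G0=1&0=0 -> 100
Step 2: G0=G2=0 G1=NOT G1=NOT 0=1 G2=G1&G0=0&1=0 -> 010
Step 3: G0=G2=0 G1=NOT G1=NOT 1=0 G2=G1&G0=1&0=0 -> 000
Step 4: G0=G2=0 G1=NOT G1=NOT 0=1 G2=G1&G0=0&0=0 -> 010
Step 5: G0=G2=0 G1=NOT G1=NOT 1=0 G2=G1&G0=1&0=0 -> 000

000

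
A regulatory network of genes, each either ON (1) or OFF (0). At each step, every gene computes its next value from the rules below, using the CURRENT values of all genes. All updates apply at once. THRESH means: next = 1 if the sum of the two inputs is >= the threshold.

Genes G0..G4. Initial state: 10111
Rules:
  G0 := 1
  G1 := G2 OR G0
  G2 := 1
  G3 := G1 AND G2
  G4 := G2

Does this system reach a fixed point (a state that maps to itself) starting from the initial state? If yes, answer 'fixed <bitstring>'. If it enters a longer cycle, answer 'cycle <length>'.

Step 0: 10111
Step 1: G0=1(const) G1=G2|G0=1|1=1 G2=1(const) G3=G1&G2=0&1=0 G4=G2=1 -> 11101
Step 2: G0=1(const) G1=G2|G0=1|1=1 G2=1(const) G3=G1&G2=1&1=1 G4=G2=1 -> 11111
Step 3: G0=1(const) G1=G2|G0=1|1=1 G2=1(const) G3=G1&G2=1&1=1 G4=G2=1 -> 11111
Fixed point reached at step 2: 11111

Answer: fixed 11111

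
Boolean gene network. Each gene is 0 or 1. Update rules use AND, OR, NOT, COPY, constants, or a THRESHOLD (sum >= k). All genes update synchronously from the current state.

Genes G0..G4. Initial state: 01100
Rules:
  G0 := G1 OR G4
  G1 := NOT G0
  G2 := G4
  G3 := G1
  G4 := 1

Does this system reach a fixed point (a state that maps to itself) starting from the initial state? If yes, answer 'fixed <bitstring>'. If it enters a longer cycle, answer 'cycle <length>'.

Answer: fixed 10101

Derivation:
Step 0: 01100
Step 1: G0=G1|G4=1|0=1 G1=NOT G0=NOT 0=1 G2=G4=0 G3=G1=1 G4=1(const) -> 11011
Step 2: G0=G1|G4=1|1=1 G1=NOT G0=NOT 1=0 G2=G4=1 G3=G1=1 G4=1(const) -> 10111
Step 3: G0=G1|G4=0|1=1 G1=NOT G0=NOT 1=0 G2=G4=1 G3=G1=0 G4=1(const) -> 10101
Step 4: G0=G1|G4=0|1=1 G1=NOT G0=NOT 1=0 G2=G4=1 G3=G1=0 G4=1(const) -> 10101
Fixed point reached at step 3: 10101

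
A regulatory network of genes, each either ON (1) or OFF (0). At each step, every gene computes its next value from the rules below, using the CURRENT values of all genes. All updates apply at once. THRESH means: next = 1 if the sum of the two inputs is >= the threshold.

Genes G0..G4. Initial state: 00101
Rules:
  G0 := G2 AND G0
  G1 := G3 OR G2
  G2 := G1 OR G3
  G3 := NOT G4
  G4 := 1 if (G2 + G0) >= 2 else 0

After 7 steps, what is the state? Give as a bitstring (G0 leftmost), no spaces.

Step 1: G0=G2&G0=1&0=0 G1=G3|G2=0|1=1 G2=G1|G3=0|0=0 G3=NOT G4=NOT 1=0 G4=(1+0>=2)=0 -> 01000
Step 2: G0=G2&G0=0&0=0 G1=G3|G2=0|0=0 G2=G1|G3=1|0=1 G3=NOT G4=NOT 0=1 G4=(0+0>=2)=0 -> 00110
Step 3: G0=G2&G0=1&0=0 G1=G3|G2=1|1=1 G2=G1|G3=0|1=1 G3=NOT G4=NOT 0=1 G4=(1+0>=2)=0 -> 01110
Step 4: G0=G2&G0=1&0=0 G1=G3|G2=1|1=1 G2=G1|G3=1|1=1 G3=NOT G4=NOT 0=1 G4=(1+0>=2)=0 -> 01110
Step 5: G0=G2&G0=1&0=0 G1=G3|G2=1|1=1 G2=G1|G3=1|1=1 G3=NOT G4=NOT 0=1 G4=(1+0>=2)=0 -> 01110
Step 6: G0=G2&G0=1&0=0 G1=G3|G2=1|1=1 G2=G1|G3=1|1=1 G3=NOT G4=NOT 0=1 G4=(1+0>=2)=0 -> 01110
Step 7: G0=G2&G0=1&0=0 G1=G3|G2=1|1=1 G2=G1|G3=1|1=1 G3=NOT G4=NOT 0=1 G4=(1+0>=2)=0 -> 01110

01110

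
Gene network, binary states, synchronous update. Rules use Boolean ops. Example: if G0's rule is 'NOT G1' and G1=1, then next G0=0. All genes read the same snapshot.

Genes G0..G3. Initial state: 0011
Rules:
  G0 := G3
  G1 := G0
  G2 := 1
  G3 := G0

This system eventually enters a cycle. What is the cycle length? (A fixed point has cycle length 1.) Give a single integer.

Answer: 2

Derivation:
Step 0: 0011
Step 1: G0=G3=1 G1=G0=0 G2=1(const) G3=G0=0 -> 1010
Step 2: G0=G3=0 G1=G0=1 G2=1(const) G3=G0=1 -> 0111
Step 3: G0=G3=1 G1=G0=0 G2=1(const) G3=G0=0 -> 1010
State from step 3 equals state from step 1 -> cycle length 2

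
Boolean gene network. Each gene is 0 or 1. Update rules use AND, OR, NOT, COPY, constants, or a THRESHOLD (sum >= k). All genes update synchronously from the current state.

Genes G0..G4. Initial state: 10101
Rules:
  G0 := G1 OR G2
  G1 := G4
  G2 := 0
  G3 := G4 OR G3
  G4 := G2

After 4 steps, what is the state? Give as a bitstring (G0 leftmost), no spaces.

Step 1: G0=G1|G2=0|1=1 G1=G4=1 G2=0(const) G3=G4|G3=1|0=1 G4=G2=1 -> 11011
Step 2: G0=G1|G2=1|0=1 G1=G4=1 G2=0(const) G3=G4|G3=1|1=1 G4=G2=0 -> 11010
Step 3: G0=G1|G2=1|0=1 G1=G4=0 G2=0(const) G3=G4|G3=0|1=1 G4=G2=0 -> 10010
Step 4: G0=G1|G2=0|0=0 G1=G4=0 G2=0(const) G3=G4|G3=0|1=1 G4=G2=0 -> 00010

00010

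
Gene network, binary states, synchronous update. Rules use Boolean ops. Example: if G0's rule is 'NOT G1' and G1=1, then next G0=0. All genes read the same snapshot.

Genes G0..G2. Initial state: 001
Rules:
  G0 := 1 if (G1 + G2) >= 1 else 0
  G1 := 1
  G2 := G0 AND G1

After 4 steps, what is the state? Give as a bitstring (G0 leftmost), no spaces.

Step 1: G0=(0+1>=1)=1 G1=1(const) G2=G0&G1=0&0=0 -> 110
Step 2: G0=(1+0>=1)=1 G1=1(const) G2=G0&G1=1&1=1 -> 111
Step 3: G0=(1+1>=1)=1 G1=1(const) G2=G0&G1=1&1=1 -> 111
Step 4: G0=(1+1>=1)=1 G1=1(const) G2=G0&G1=1&1=1 -> 111

111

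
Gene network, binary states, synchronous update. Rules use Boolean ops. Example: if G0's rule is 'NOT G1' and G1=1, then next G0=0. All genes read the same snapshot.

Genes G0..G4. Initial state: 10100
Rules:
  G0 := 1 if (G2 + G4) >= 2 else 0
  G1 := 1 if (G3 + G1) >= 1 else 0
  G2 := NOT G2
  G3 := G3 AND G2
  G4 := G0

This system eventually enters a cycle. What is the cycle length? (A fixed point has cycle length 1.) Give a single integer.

Answer: 2

Derivation:
Step 0: 10100
Step 1: G0=(1+0>=2)=0 G1=(0+0>=1)=0 G2=NOT G2=NOT 1=0 G3=G3&G2=0&1=0 G4=G0=1 -> 00001
Step 2: G0=(0+1>=2)=0 G1=(0+0>=1)=0 G2=NOT G2=NOT 0=1 G3=G3&G2=0&0=0 G4=G0=0 -> 00100
Step 3: G0=(1+0>=2)=0 G1=(0+0>=1)=0 G2=NOT G2=NOT 1=0 G3=G3&G2=0&1=0 G4=G0=0 -> 00000
Step 4: G0=(0+0>=2)=0 G1=(0+0>=1)=0 G2=NOT G2=NOT 0=1 G3=G3&G2=0&0=0 G4=G0=0 -> 00100
State from step 4 equals state from step 2 -> cycle length 2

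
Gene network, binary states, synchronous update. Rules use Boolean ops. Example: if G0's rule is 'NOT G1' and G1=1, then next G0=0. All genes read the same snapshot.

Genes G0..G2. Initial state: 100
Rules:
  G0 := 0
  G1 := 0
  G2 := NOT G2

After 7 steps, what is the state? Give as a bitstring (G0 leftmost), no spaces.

Step 1: G0=0(const) G1=0(const) G2=NOT G2=NOT 0=1 -> 001
Step 2: G0=0(const) G1=0(const) G2=NOT G2=NOT 1=0 -> 000
Step 3: G0=0(const) G1=0(const) G2=NOT G2=NOT 0=1 -> 001
Step 4: G0=0(const) G1=0(const) G2=NOT G2=NOT 1=0 -> 000
Step 5: G0=0(const) G1=0(const) G2=NOT G2=NOT 0=1 -> 001
Step 6: G0=0(const) G1=0(const) G2=NOT G2=NOT 1=0 -> 000
Step 7: G0=0(const) G1=0(const) G2=NOT G2=NOT 0=1 -> 001

001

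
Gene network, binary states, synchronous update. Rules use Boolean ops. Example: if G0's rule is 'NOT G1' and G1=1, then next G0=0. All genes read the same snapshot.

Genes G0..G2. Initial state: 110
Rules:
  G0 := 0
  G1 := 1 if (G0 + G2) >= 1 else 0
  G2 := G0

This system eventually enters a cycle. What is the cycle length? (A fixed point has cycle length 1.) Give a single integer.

Answer: 1

Derivation:
Step 0: 110
Step 1: G0=0(const) G1=(1+0>=1)=1 G2=G0=1 -> 011
Step 2: G0=0(const) G1=(0+1>=1)=1 G2=G0=0 -> 010
Step 3: G0=0(const) G1=(0+0>=1)=0 G2=G0=0 -> 000
Step 4: G0=0(const) G1=(0+0>=1)=0 G2=G0=0 -> 000
State from step 4 equals state from step 3 -> cycle length 1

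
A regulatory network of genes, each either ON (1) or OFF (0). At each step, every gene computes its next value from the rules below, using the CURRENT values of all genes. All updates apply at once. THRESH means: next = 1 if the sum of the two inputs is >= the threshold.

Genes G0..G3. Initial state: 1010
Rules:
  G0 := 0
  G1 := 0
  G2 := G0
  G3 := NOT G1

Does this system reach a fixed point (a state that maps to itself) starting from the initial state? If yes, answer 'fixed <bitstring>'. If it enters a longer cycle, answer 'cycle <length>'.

Step 0: 1010
Step 1: G0=0(const) G1=0(const) G2=G0=1 G3=NOT G1=NOT 0=1 -> 0011
Step 2: G0=0(const) G1=0(const) G2=G0=0 G3=NOT G1=NOT 0=1 -> 0001
Step 3: G0=0(const) G1=0(const) G2=G0=0 G3=NOT G1=NOT 0=1 -> 0001
Fixed point reached at step 2: 0001

Answer: fixed 0001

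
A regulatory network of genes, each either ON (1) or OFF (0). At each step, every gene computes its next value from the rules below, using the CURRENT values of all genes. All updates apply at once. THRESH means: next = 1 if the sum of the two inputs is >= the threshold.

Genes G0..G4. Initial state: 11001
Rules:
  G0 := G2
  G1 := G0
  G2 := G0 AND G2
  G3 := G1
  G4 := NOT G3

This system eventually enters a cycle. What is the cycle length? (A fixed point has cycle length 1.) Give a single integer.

Step 0: 11001
Step 1: G0=G2=0 G1=G0=1 G2=G0&G2=1&0=0 G3=G1=1 G4=NOT G3=NOT 0=1 -> 01011
Step 2: G0=G2=0 G1=G0=0 G2=G0&G2=0&0=0 G3=G1=1 G4=NOT G3=NOT 1=0 -> 00010
Step 3: G0=G2=0 G1=G0=0 G2=G0&G2=0&0=0 G3=G1=0 G4=NOT G3=NOT 1=0 -> 00000
Step 4: G0=G2=0 G1=G0=0 G2=G0&G2=0&0=0 G3=G1=0 G4=NOT G3=NOT 0=1 -> 00001
Step 5: G0=G2=0 G1=G0=0 G2=G0&G2=0&0=0 G3=G1=0 G4=NOT G3=NOT 0=1 -> 00001
State from step 5 equals state from step 4 -> cycle length 1

Answer: 1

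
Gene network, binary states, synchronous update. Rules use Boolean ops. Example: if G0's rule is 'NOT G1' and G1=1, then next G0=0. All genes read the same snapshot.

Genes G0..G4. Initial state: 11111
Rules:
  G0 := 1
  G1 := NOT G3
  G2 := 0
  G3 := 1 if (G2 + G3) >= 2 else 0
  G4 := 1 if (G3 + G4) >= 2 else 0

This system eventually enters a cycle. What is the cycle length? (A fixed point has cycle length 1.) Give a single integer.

Answer: 1

Derivation:
Step 0: 11111
Step 1: G0=1(const) G1=NOT G3=NOT 1=0 G2=0(const) G3=(1+1>=2)=1 G4=(1+1>=2)=1 -> 10011
Step 2: G0=1(const) G1=NOT G3=NOT 1=0 G2=0(const) G3=(0+1>=2)=0 G4=(1+1>=2)=1 -> 10001
Step 3: G0=1(const) G1=NOT G3=NOT 0=1 G2=0(const) G3=(0+0>=2)=0 G4=(0+1>=2)=0 -> 11000
Step 4: G0=1(const) G1=NOT G3=NOT 0=1 G2=0(const) G3=(0+0>=2)=0 G4=(0+0>=2)=0 -> 11000
State from step 4 equals state from step 3 -> cycle length 1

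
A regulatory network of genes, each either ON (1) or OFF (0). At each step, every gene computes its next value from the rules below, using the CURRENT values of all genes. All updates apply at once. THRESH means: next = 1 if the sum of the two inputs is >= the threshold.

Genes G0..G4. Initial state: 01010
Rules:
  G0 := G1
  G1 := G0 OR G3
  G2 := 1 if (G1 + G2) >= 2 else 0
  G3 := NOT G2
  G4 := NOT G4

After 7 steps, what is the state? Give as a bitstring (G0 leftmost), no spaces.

Step 1: G0=G1=1 G1=G0|G3=0|1=1 G2=(1+0>=2)=0 G3=NOT G2=NOT 0=1 G4=NOT G4=NOT 0=1 -> 11011
Step 2: G0=G1=1 G1=G0|G3=1|1=1 G2=(1+0>=2)=0 G3=NOT G2=NOT 0=1 G4=NOT G4=NOT 1=0 -> 11010
Step 3: G0=G1=1 G1=G0|G3=1|1=1 G2=(1+0>=2)=0 G3=NOT G2=NOT 0=1 G4=NOT G4=NOT 0=1 -> 11011
Step 4: G0=G1=1 G1=G0|G3=1|1=1 G2=(1+0>=2)=0 G3=NOT G2=NOT 0=1 G4=NOT G4=NOT 1=0 -> 11010
Step 5: G0=G1=1 G1=G0|G3=1|1=1 G2=(1+0>=2)=0 G3=NOT G2=NOT 0=1 G4=NOT G4=NOT 0=1 -> 11011
Step 6: G0=G1=1 G1=G0|G3=1|1=1 G2=(1+0>=2)=0 G3=NOT G2=NOT 0=1 G4=NOT G4=NOT 1=0 -> 11010
Step 7: G0=G1=1 G1=G0|G3=1|1=1 G2=(1+0>=2)=0 G3=NOT G2=NOT 0=1 G4=NOT G4=NOT 0=1 -> 11011

11011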